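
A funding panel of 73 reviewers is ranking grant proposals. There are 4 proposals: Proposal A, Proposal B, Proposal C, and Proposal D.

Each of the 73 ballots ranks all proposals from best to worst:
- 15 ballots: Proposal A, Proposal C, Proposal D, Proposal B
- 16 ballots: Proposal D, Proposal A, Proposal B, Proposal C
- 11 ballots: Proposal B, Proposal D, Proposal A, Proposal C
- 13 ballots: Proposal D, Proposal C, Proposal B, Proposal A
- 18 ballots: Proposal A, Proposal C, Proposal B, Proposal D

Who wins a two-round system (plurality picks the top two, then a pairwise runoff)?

Proposal D

Round 1 first-place votes: Proposal A 33, Proposal B 11, Proposal C 0, Proposal D 29. Proposal A and Proposal D advance.
Runoff: Proposal A is ranked above Proposal D on 33 ballots, Proposal D above Proposal A on 40.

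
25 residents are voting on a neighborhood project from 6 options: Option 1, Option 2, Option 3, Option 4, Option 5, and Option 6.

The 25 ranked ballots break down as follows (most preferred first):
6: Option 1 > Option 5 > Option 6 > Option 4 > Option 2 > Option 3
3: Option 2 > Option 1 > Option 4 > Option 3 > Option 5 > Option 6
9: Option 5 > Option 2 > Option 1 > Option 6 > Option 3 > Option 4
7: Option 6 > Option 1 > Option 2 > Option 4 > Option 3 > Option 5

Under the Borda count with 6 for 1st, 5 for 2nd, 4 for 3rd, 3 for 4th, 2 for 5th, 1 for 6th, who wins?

Option 1: 6×6 + 3×5 + 9×4 + 7×5 = 122
Option 2: 6×2 + 3×6 + 9×5 + 7×4 = 103
Option 3: 6×1 + 3×3 + 9×2 + 7×2 = 47
Option 4: 6×3 + 3×4 + 9×1 + 7×3 = 60
Option 5: 6×5 + 3×2 + 9×6 + 7×1 = 97
Option 6: 6×4 + 3×1 + 9×3 + 7×6 = 96

Option 1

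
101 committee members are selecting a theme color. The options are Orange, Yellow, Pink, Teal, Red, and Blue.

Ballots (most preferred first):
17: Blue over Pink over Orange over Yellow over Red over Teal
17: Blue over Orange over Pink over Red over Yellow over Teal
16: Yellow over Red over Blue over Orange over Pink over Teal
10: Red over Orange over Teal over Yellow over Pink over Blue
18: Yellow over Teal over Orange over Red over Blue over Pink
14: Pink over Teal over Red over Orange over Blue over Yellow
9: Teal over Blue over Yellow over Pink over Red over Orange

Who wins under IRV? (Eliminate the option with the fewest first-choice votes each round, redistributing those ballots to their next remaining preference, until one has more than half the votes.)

Blue

Round 1: Orange 0, Yellow 34, Pink 14, Teal 9, Red 10, Blue 34. Orange eliminated.
Round 2: Yellow 34, Pink 14, Teal 9, Red 10, Blue 34. Teal eliminated.
Round 3: Yellow 34, Pink 14, Red 10, Blue 43. Red eliminated.
Round 4: Yellow 44, Pink 14, Blue 43. Pink eliminated.
Round 5: Yellow 44, Blue 57. Blue has a majority (≥51).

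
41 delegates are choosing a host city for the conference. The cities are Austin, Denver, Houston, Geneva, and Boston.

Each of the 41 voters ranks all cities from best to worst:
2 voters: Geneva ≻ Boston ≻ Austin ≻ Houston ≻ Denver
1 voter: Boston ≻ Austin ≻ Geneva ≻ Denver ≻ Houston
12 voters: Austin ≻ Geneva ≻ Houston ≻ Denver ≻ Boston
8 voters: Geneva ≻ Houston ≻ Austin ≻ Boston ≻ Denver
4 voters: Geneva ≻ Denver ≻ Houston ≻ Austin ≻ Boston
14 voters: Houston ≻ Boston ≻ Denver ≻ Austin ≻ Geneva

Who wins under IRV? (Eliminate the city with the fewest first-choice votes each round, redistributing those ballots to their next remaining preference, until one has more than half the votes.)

Round 1: Austin 12, Denver 0, Houston 14, Geneva 14, Boston 1. Denver eliminated.
Round 2: Austin 12, Houston 14, Geneva 14, Boston 1. Boston eliminated.
Round 3: Austin 13, Houston 14, Geneva 14. Austin eliminated.
Round 4: Houston 14, Geneva 27. Geneva has a majority (≥21).

Geneva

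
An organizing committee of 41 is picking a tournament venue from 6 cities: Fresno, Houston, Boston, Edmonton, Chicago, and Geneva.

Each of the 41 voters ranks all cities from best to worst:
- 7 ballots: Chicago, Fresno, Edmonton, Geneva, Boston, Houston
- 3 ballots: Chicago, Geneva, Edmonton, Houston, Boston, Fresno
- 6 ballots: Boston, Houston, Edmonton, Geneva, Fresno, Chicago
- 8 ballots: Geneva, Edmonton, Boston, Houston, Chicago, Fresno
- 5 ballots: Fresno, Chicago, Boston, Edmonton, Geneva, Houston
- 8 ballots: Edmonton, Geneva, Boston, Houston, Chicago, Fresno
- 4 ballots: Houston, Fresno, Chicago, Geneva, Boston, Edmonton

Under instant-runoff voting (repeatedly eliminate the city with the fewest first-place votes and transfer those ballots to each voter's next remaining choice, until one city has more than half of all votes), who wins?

Round 1: Fresno 5, Houston 4, Boston 6, Edmonton 8, Chicago 10, Geneva 8. Houston eliminated.
Round 2: Fresno 9, Boston 6, Edmonton 8, Chicago 10, Geneva 8. Boston eliminated.
Round 3: Fresno 9, Edmonton 14, Chicago 10, Geneva 8. Geneva eliminated.
Round 4: Fresno 9, Edmonton 22, Chicago 10. Edmonton has a majority (≥21).

Edmonton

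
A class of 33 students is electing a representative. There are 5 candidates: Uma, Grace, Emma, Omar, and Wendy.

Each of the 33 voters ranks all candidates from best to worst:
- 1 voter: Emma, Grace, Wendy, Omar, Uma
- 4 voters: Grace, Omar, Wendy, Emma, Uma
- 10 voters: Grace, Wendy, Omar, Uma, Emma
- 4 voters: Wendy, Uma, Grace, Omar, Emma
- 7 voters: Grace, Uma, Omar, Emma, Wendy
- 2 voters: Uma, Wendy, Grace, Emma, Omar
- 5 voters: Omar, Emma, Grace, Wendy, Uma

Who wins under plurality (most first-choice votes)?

Grace

First-place votes: Uma 2, Grace 21, Emma 1, Omar 5, Wendy 4.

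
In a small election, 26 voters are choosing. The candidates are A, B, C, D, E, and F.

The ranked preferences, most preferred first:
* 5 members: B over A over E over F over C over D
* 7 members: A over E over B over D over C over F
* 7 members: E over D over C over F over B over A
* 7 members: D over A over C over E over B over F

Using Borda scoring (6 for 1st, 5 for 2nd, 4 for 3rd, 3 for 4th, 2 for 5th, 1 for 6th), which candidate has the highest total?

E

A: 5×5 + 7×6 + 7×1 + 7×5 = 109
B: 5×6 + 7×4 + 7×2 + 7×2 = 86
C: 5×2 + 7×2 + 7×4 + 7×4 = 80
D: 5×1 + 7×3 + 7×5 + 7×6 = 103
E: 5×4 + 7×5 + 7×6 + 7×3 = 118
F: 5×3 + 7×1 + 7×3 + 7×1 = 50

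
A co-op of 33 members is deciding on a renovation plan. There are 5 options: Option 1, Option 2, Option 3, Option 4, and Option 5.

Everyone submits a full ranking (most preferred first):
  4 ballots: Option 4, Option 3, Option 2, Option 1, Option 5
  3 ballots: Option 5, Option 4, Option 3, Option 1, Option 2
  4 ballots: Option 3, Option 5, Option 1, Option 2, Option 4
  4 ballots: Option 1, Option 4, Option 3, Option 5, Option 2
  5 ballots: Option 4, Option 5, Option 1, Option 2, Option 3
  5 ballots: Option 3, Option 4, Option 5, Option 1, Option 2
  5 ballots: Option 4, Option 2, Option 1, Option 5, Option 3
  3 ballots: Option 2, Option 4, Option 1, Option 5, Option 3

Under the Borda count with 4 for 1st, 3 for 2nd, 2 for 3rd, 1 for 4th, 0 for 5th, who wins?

Option 4

Option 1: 4×1 + 3×1 + 4×2 + 4×4 + 5×2 + 5×1 + 5×2 + 3×2 = 62
Option 2: 4×2 + 3×0 + 4×1 + 4×0 + 5×1 + 5×0 + 5×3 + 3×4 = 44
Option 3: 4×3 + 3×2 + 4×4 + 4×2 + 5×0 + 5×4 + 5×0 + 3×0 = 62
Option 4: 4×4 + 3×3 + 4×0 + 4×3 + 5×4 + 5×3 + 5×4 + 3×3 = 101
Option 5: 4×0 + 3×4 + 4×3 + 4×1 + 5×3 + 5×2 + 5×1 + 3×1 = 61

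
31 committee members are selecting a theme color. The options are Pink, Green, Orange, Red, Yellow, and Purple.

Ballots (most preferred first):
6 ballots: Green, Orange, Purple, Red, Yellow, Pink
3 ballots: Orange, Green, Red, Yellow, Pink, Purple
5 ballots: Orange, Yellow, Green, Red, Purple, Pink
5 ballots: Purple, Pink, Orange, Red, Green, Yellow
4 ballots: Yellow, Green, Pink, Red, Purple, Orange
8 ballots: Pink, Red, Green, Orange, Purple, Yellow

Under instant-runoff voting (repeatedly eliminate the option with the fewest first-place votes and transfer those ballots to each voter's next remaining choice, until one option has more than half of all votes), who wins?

Green

Round 1: Pink 8, Green 6, Orange 8, Red 0, Yellow 4, Purple 5. Red eliminated.
Round 2: Pink 8, Green 6, Orange 8, Yellow 4, Purple 5. Yellow eliminated.
Round 3: Pink 8, Green 10, Orange 8, Purple 5. Purple eliminated.
Round 4: Pink 13, Green 10, Orange 8. Orange eliminated.
Round 5: Pink 13, Green 18. Green has a majority (≥16).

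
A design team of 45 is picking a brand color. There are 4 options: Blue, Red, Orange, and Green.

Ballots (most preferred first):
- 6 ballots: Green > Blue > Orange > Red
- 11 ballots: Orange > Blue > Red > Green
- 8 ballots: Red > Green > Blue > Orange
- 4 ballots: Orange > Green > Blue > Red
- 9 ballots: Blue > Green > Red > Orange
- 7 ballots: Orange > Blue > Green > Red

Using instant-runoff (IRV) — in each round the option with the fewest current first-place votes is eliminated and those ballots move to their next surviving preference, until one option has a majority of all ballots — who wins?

Blue

Round 1: Blue 9, Red 8, Orange 22, Green 6. Green eliminated.
Round 2: Blue 15, Red 8, Orange 22. Red eliminated.
Round 3: Blue 23, Orange 22. Blue has a majority (≥23).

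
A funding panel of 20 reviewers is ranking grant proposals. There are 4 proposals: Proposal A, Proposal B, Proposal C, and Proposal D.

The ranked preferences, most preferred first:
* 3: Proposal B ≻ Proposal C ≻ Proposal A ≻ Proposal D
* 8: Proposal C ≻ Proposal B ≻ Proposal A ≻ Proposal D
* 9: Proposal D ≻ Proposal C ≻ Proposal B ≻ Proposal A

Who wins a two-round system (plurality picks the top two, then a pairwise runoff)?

Round 1 first-place votes: Proposal A 0, Proposal B 3, Proposal C 8, Proposal D 9. Proposal D and Proposal C advance.
Runoff: Proposal D is ranked above Proposal C on 9 ballots, Proposal C above Proposal D on 11.

Proposal C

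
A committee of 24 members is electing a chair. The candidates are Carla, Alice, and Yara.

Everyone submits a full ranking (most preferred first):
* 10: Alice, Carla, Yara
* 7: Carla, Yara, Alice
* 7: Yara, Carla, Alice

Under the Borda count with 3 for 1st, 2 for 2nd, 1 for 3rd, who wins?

Carla

Carla: 10×2 + 7×3 + 7×2 = 55
Alice: 10×3 + 7×1 + 7×1 = 44
Yara: 10×1 + 7×2 + 7×3 = 45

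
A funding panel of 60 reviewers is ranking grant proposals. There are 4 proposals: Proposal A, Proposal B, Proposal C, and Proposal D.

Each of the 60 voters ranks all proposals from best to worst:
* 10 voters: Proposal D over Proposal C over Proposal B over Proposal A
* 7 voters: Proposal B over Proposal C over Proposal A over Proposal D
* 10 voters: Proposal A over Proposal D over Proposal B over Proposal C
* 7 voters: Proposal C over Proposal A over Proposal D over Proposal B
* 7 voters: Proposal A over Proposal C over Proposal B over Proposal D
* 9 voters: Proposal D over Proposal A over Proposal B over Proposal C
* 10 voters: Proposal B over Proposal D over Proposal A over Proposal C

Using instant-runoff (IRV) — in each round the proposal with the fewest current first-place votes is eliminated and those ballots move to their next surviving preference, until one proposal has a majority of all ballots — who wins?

Round 1: Proposal A 17, Proposal B 17, Proposal C 7, Proposal D 19. Proposal C eliminated.
Round 2: Proposal A 24, Proposal B 17, Proposal D 19. Proposal B eliminated.
Round 3: Proposal A 31, Proposal D 29. Proposal A has a majority (≥31).

Proposal A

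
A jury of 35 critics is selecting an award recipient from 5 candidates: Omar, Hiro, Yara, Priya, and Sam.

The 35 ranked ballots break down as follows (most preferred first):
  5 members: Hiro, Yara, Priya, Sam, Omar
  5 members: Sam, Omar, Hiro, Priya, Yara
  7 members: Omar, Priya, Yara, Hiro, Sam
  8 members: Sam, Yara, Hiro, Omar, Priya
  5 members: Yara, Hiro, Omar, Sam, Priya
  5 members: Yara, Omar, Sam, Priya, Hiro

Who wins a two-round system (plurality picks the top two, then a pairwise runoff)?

Yara

Round 1 first-place votes: Omar 7, Hiro 5, Yara 10, Priya 0, Sam 13. Sam and Yara advance.
Runoff: Sam is ranked above Yara on 13 ballots, Yara above Sam on 22.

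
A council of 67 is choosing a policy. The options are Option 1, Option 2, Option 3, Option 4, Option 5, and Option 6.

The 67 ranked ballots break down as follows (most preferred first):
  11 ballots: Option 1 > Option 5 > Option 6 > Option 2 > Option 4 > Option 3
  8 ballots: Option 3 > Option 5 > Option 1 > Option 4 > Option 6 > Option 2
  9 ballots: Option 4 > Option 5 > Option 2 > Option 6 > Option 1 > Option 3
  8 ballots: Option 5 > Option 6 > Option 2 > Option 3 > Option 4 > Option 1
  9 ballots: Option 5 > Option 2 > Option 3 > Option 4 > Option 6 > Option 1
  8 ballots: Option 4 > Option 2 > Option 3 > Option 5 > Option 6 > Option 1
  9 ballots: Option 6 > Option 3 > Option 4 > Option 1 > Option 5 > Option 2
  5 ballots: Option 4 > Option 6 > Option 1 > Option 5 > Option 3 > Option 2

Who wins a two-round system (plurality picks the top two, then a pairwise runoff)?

Option 5

Round 1 first-place votes: Option 1 11, Option 2 0, Option 3 8, Option 4 22, Option 5 17, Option 6 9. Option 4 and Option 5 advance.
Runoff: Option 4 is ranked above Option 5 on 31 ballots, Option 5 above Option 4 on 36.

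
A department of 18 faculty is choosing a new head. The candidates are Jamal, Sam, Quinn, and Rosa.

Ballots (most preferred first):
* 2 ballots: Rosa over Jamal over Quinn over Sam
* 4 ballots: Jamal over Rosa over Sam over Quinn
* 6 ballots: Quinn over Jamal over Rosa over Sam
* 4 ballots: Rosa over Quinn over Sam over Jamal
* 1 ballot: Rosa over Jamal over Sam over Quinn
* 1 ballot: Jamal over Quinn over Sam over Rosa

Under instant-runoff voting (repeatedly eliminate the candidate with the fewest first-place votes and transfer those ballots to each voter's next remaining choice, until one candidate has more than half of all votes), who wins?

Round 1: Jamal 5, Sam 0, Quinn 6, Rosa 7. Sam eliminated.
Round 2: Jamal 5, Quinn 6, Rosa 7. Jamal eliminated.
Round 3: Quinn 7, Rosa 11. Rosa has a majority (≥10).

Rosa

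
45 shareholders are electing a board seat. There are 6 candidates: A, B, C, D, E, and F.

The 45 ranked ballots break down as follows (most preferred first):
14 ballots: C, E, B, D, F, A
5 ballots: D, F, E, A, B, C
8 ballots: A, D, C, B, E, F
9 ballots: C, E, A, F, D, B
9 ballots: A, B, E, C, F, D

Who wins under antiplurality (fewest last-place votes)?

Last-place votes: A 14, B 9, C 5, D 9, E 0, F 8.

E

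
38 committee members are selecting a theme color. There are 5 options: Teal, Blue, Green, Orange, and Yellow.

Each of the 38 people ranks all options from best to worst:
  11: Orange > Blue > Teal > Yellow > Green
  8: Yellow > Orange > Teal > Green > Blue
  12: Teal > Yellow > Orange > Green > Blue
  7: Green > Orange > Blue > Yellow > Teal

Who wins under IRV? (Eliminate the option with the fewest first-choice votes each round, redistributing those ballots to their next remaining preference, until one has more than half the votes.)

Round 1: Teal 12, Blue 0, Green 7, Orange 11, Yellow 8. Blue eliminated.
Round 2: Teal 12, Green 7, Orange 11, Yellow 8. Green eliminated.
Round 3: Teal 12, Orange 18, Yellow 8. Yellow eliminated.
Round 4: Teal 12, Orange 26. Orange has a majority (≥20).

Orange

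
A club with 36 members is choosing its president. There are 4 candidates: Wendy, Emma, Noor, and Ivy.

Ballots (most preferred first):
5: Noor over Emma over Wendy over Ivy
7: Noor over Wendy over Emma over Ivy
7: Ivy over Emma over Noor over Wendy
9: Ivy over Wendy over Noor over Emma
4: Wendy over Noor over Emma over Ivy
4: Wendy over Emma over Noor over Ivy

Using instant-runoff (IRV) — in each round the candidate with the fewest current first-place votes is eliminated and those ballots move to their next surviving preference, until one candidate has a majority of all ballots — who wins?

Noor

Round 1: Wendy 8, Emma 0, Noor 12, Ivy 16. Emma eliminated.
Round 2: Wendy 8, Noor 12, Ivy 16. Wendy eliminated.
Round 3: Noor 20, Ivy 16. Noor has a majority (≥19).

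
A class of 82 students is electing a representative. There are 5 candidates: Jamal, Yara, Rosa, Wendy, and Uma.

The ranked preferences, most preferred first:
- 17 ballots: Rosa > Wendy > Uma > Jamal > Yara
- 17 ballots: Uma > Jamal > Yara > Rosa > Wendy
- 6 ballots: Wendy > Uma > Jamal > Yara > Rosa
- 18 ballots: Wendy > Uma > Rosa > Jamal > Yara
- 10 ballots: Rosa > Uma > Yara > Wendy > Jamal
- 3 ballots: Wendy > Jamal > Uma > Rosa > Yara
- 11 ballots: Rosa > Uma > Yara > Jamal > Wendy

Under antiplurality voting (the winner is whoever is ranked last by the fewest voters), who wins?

Last-place votes: Jamal 10, Yara 38, Rosa 6, Wendy 28, Uma 0.

Uma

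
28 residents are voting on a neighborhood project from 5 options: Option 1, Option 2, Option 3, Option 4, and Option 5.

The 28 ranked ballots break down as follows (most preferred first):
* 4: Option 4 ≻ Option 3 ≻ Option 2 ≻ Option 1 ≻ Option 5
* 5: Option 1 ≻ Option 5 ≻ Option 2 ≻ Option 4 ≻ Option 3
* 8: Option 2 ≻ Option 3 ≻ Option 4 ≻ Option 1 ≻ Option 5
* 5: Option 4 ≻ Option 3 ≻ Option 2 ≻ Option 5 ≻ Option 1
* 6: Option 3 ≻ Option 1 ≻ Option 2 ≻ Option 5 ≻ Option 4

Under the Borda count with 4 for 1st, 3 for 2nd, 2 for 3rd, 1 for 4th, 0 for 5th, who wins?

Option 1: 4×1 + 5×4 + 8×1 + 5×0 + 6×3 = 50
Option 2: 4×2 + 5×2 + 8×4 + 5×2 + 6×2 = 72
Option 3: 4×3 + 5×0 + 8×3 + 5×3 + 6×4 = 75
Option 4: 4×4 + 5×1 + 8×2 + 5×4 + 6×0 = 57
Option 5: 4×0 + 5×3 + 8×0 + 5×1 + 6×1 = 26

Option 3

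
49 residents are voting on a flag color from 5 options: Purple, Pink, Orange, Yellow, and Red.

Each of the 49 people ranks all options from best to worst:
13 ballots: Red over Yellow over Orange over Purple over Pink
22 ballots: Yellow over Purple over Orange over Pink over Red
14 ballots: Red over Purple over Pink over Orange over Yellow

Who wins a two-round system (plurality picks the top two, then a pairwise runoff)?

Round 1 first-place votes: Purple 0, Pink 0, Orange 0, Yellow 22, Red 27. Red and Yellow advance.
Runoff: Red is ranked above Yellow on 27 ballots, Yellow above Red on 22.

Red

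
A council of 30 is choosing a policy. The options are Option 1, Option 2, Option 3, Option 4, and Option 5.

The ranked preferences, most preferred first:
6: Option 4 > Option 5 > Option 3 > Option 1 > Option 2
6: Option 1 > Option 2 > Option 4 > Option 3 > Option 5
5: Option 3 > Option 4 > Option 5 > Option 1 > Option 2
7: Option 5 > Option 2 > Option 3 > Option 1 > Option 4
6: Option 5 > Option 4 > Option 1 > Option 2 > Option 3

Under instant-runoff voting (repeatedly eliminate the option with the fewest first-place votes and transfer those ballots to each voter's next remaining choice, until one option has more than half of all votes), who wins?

Round 1: Option 1 6, Option 2 0, Option 3 5, Option 4 6, Option 5 13. Option 2 eliminated.
Round 2: Option 1 6, Option 3 5, Option 4 6, Option 5 13. Option 3 eliminated.
Round 3: Option 1 6, Option 4 11, Option 5 13. Option 1 eliminated.
Round 4: Option 4 17, Option 5 13. Option 4 has a majority (≥16).

Option 4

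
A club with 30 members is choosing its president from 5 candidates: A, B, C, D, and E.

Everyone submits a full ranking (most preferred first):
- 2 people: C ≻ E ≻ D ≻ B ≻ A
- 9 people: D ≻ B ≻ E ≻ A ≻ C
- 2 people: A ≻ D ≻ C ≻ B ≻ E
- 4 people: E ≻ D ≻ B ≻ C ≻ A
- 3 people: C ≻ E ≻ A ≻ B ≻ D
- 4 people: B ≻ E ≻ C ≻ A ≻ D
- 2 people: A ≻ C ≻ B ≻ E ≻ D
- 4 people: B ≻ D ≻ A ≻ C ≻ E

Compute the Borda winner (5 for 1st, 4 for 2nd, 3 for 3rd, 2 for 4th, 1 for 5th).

B

A: 2×1 + 9×2 + 2×5 + 4×1 + 3×3 + 4×2 + 2×5 + 4×3 = 73
B: 2×2 + 9×4 + 2×2 + 4×3 + 3×2 + 4×5 + 2×3 + 4×5 = 108
C: 2×5 + 9×1 + 2×3 + 4×2 + 3×5 + 4×3 + 2×4 + 4×2 = 76
D: 2×3 + 9×5 + 2×4 + 4×4 + 3×1 + 4×1 + 2×1 + 4×4 = 100
E: 2×4 + 9×3 + 2×1 + 4×5 + 3×4 + 4×4 + 2×2 + 4×1 = 93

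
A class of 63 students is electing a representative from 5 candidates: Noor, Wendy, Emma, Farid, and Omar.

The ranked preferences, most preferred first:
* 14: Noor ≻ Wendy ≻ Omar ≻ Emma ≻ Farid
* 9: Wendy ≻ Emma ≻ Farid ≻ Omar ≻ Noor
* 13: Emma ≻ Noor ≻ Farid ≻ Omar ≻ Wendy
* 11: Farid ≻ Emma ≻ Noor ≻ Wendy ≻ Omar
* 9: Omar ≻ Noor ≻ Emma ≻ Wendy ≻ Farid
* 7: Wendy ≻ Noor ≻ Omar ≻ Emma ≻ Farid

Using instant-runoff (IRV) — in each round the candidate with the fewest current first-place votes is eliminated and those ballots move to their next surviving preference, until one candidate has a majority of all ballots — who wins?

Emma

Round 1: Noor 14, Wendy 16, Emma 13, Farid 11, Omar 9. Omar eliminated.
Round 2: Noor 23, Wendy 16, Emma 13, Farid 11. Farid eliminated.
Round 3: Noor 23, Wendy 16, Emma 24. Wendy eliminated.
Round 4: Noor 30, Emma 33. Emma has a majority (≥32).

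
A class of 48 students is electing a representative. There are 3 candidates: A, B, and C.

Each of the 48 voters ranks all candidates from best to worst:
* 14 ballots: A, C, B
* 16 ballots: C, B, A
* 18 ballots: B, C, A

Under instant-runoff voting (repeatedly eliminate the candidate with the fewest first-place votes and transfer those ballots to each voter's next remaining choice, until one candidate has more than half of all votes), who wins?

C

Round 1: A 14, B 18, C 16. A eliminated.
Round 2: B 18, C 30. C has a majority (≥25).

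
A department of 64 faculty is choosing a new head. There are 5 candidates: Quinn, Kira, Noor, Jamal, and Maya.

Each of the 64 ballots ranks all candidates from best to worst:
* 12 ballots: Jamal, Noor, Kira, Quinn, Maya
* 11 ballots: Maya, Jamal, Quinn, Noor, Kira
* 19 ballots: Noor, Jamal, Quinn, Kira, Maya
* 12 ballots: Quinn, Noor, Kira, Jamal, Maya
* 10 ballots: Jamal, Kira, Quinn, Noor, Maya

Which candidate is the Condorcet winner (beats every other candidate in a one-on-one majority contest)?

Jamal vs Quinn: 52–12
Jamal vs Kira: 52–12
Jamal vs Noor: 33–31
Jamal vs Maya: 53–11
Jamal beats every other candidate.

Jamal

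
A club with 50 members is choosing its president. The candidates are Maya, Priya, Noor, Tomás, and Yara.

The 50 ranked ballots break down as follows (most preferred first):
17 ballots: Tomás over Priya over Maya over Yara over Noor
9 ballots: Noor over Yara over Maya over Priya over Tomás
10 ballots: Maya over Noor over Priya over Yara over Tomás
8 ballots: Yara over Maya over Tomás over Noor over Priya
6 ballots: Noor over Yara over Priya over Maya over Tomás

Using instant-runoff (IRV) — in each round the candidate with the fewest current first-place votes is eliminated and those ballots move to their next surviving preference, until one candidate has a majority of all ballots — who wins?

Round 1: Maya 10, Priya 0, Noor 15, Tomás 17, Yara 8. Priya eliminated.
Round 2: Maya 10, Noor 15, Tomás 17, Yara 8. Yara eliminated.
Round 3: Maya 18, Noor 15, Tomás 17. Noor eliminated.
Round 4: Maya 33, Tomás 17. Maya has a majority (≥26).

Maya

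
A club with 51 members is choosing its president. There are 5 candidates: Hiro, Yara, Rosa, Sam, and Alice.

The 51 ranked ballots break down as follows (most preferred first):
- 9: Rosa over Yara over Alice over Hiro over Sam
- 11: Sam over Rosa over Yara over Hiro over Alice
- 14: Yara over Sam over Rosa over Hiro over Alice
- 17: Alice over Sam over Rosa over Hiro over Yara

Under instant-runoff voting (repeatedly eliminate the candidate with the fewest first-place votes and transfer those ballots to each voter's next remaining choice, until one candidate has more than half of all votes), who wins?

Yara

Round 1: Hiro 0, Yara 14, Rosa 9, Sam 11, Alice 17. Hiro eliminated.
Round 2: Yara 14, Rosa 9, Sam 11, Alice 17. Rosa eliminated.
Round 3: Yara 23, Sam 11, Alice 17. Sam eliminated.
Round 4: Yara 34, Alice 17. Yara has a majority (≥26).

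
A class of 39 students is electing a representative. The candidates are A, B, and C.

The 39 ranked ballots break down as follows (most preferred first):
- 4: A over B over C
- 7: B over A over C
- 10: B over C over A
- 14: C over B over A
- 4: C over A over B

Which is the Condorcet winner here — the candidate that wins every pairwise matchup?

B vs A: 31–8
B vs C: 21–18
B beats every other candidate.

B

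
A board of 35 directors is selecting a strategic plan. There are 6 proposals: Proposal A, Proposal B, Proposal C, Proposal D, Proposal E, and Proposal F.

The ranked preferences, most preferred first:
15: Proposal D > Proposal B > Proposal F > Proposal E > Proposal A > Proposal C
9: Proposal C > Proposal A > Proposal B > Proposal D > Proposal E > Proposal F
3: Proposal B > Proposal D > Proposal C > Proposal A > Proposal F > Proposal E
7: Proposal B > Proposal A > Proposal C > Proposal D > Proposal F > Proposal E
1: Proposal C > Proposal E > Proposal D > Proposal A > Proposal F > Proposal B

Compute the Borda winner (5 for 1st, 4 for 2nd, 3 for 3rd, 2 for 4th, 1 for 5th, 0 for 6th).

Proposal B

Proposal A: 15×1 + 9×4 + 3×2 + 7×4 + 1×2 = 87
Proposal B: 15×4 + 9×3 + 3×5 + 7×5 + 1×0 = 137
Proposal C: 15×0 + 9×5 + 3×3 + 7×3 + 1×5 = 80
Proposal D: 15×5 + 9×2 + 3×4 + 7×2 + 1×3 = 122
Proposal E: 15×2 + 9×1 + 3×0 + 7×0 + 1×4 = 43
Proposal F: 15×3 + 9×0 + 3×1 + 7×1 + 1×1 = 56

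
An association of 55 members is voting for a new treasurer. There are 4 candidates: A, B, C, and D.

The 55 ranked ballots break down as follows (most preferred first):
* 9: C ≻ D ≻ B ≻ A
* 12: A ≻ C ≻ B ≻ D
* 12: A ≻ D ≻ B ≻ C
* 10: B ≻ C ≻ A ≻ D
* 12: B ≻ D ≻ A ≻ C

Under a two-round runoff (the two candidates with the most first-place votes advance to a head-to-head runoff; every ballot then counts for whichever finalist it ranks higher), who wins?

Round 1 first-place votes: A 24, B 22, C 9, D 0. A and B advance.
Runoff: A is ranked above B on 24 ballots, B above A on 31.

B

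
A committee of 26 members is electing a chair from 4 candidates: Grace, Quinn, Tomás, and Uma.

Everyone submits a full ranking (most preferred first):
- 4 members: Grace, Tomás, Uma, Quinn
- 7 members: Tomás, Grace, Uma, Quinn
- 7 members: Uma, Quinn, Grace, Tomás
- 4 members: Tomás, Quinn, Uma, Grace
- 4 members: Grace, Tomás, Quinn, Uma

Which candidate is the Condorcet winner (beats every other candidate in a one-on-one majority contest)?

Grace

Grace vs Quinn: 15–11
Grace vs Tomás: 15–11
Grace vs Uma: 15–11
Grace beats every other candidate.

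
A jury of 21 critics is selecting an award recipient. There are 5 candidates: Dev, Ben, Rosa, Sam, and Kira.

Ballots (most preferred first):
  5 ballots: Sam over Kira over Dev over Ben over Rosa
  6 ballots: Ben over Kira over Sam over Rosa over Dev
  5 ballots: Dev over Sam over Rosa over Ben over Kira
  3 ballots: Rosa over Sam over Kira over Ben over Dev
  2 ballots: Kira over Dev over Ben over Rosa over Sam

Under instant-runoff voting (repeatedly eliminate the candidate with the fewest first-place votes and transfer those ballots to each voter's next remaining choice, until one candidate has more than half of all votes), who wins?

Sam

Round 1: Dev 5, Ben 6, Rosa 3, Sam 5, Kira 2. Kira eliminated.
Round 2: Dev 7, Ben 6, Rosa 3, Sam 5. Rosa eliminated.
Round 3: Dev 7, Ben 6, Sam 8. Ben eliminated.
Round 4: Dev 7, Sam 14. Sam has a majority (≥11).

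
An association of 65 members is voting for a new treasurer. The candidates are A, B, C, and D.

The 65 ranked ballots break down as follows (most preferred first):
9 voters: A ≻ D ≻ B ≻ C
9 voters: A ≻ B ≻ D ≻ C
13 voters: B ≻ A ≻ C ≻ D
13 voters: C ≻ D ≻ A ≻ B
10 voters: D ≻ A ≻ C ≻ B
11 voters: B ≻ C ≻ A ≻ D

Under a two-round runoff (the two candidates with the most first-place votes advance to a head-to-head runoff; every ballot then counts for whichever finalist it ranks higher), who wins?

Round 1 first-place votes: A 18, B 24, C 13, D 10. B and A advance.
Runoff: B is ranked above A on 24 ballots, A above B on 41.

A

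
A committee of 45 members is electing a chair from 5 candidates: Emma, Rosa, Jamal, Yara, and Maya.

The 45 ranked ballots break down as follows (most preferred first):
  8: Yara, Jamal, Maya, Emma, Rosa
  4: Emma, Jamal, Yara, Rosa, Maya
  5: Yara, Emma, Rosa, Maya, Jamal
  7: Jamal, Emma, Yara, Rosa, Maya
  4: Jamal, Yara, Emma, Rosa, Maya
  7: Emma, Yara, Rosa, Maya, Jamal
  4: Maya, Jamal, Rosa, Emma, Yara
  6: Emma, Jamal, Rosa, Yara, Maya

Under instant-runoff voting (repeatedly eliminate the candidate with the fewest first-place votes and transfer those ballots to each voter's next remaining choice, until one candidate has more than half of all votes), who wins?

Jamal

Round 1: Emma 17, Rosa 0, Jamal 11, Yara 13, Maya 4. Rosa eliminated.
Round 2: Emma 17, Jamal 11, Yara 13, Maya 4. Maya eliminated.
Round 3: Emma 17, Jamal 15, Yara 13. Yara eliminated.
Round 4: Emma 22, Jamal 23. Jamal has a majority (≥23).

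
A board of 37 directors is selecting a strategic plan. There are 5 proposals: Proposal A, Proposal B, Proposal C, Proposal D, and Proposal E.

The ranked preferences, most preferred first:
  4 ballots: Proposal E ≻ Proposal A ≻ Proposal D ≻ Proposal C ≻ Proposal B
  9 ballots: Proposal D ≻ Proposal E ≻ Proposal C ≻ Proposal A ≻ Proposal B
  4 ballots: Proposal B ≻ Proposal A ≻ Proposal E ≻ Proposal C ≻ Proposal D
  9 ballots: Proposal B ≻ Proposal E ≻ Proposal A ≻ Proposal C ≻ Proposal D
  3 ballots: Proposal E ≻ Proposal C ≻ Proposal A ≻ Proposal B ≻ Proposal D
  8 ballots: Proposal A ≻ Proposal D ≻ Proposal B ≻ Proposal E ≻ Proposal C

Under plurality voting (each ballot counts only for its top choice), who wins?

Proposal B

First-place votes: Proposal A 8, Proposal B 13, Proposal C 0, Proposal D 9, Proposal E 7.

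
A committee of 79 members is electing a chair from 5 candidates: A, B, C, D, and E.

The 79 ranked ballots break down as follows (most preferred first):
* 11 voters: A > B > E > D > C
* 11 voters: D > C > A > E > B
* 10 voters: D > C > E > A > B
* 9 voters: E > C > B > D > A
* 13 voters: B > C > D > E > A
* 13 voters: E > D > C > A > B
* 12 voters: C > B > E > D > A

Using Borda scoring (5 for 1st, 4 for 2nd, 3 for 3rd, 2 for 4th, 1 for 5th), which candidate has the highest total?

C

A: 11×5 + 11×3 + 10×2 + 9×1 + 13×1 + 13×2 + 12×1 = 168
B: 11×4 + 11×1 + 10×1 + 9×3 + 13×5 + 13×1 + 12×4 = 218
C: 11×1 + 11×4 + 10×4 + 9×4 + 13×4 + 13×3 + 12×5 = 282
D: 11×2 + 11×5 + 10×5 + 9×2 + 13×3 + 13×4 + 12×2 = 260
E: 11×3 + 11×2 + 10×3 + 9×5 + 13×2 + 13×5 + 12×3 = 257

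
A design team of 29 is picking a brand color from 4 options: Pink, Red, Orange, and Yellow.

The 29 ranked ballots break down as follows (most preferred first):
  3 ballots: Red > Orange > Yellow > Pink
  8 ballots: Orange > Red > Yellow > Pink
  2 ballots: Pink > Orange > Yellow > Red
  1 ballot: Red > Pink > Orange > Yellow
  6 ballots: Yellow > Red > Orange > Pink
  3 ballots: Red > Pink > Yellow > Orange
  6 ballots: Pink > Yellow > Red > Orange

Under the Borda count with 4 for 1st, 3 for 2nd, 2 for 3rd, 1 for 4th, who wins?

Red

Pink: 3×1 + 8×1 + 2×4 + 1×3 + 6×1 + 3×3 + 6×4 = 61
Red: 3×4 + 8×3 + 2×1 + 1×4 + 6×3 + 3×4 + 6×2 = 84
Orange: 3×3 + 8×4 + 2×3 + 1×2 + 6×2 + 3×1 + 6×1 = 70
Yellow: 3×2 + 8×2 + 2×2 + 1×1 + 6×4 + 3×2 + 6×3 = 75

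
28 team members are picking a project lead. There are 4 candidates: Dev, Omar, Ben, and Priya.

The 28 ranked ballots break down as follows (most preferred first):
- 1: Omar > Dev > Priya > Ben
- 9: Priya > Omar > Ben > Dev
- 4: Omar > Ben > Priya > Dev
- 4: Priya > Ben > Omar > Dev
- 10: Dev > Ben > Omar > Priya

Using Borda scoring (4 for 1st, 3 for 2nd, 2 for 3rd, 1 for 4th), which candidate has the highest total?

Omar

Dev: 1×3 + 9×1 + 4×1 + 4×1 + 10×4 = 60
Omar: 1×4 + 9×3 + 4×4 + 4×2 + 10×2 = 75
Ben: 1×1 + 9×2 + 4×3 + 4×3 + 10×3 = 73
Priya: 1×2 + 9×4 + 4×2 + 4×4 + 10×1 = 72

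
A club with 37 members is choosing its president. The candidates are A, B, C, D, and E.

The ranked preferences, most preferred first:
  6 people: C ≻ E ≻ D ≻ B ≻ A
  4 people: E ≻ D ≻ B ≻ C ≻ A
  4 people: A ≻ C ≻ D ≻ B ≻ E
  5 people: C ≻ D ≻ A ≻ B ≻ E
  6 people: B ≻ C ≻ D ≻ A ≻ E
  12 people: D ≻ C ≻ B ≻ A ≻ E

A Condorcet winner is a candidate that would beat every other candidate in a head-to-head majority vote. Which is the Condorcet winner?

C vs A: 33–4
C vs B: 27–10
C vs D: 21–16
C vs E: 33–4
C beats every other candidate.

C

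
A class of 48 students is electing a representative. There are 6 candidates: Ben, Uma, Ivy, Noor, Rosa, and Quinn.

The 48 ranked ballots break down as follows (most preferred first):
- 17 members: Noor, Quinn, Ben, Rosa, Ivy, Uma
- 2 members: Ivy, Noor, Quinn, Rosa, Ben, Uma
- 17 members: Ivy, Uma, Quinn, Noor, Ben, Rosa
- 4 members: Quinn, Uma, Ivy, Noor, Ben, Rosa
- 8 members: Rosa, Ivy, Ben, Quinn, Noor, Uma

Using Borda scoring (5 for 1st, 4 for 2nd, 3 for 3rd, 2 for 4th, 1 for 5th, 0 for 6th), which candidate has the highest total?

Ben: 17×3 + 2×1 + 17×1 + 4×1 + 8×3 = 98
Uma: 17×0 + 2×0 + 17×4 + 4×4 + 8×0 = 84
Ivy: 17×1 + 2×5 + 17×5 + 4×3 + 8×4 = 156
Noor: 17×5 + 2×4 + 17×2 + 4×2 + 8×1 = 143
Rosa: 17×2 + 2×2 + 17×0 + 4×0 + 8×5 = 78
Quinn: 17×4 + 2×3 + 17×3 + 4×5 + 8×2 = 161

Quinn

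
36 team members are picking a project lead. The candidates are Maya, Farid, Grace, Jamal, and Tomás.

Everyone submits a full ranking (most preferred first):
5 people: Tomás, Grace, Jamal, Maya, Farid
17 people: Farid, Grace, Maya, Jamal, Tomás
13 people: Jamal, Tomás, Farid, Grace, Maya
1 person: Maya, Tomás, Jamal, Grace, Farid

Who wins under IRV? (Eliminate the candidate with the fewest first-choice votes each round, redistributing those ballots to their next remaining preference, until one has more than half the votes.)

Round 1: Maya 1, Farid 17, Grace 0, Jamal 13, Tomás 5. Grace eliminated.
Round 2: Maya 1, Farid 17, Jamal 13, Tomás 5. Maya eliminated.
Round 3: Farid 17, Jamal 13, Tomás 6. Tomás eliminated.
Round 4: Farid 17, Jamal 19. Jamal has a majority (≥19).

Jamal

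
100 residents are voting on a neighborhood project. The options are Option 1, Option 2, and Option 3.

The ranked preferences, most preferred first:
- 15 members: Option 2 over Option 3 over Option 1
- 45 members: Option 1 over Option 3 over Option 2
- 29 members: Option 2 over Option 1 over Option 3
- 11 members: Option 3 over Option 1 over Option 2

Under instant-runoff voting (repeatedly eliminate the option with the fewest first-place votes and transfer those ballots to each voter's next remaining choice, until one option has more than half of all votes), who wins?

Option 1

Round 1: Option 1 45, Option 2 44, Option 3 11. Option 3 eliminated.
Round 2: Option 1 56, Option 2 44. Option 1 has a majority (≥51).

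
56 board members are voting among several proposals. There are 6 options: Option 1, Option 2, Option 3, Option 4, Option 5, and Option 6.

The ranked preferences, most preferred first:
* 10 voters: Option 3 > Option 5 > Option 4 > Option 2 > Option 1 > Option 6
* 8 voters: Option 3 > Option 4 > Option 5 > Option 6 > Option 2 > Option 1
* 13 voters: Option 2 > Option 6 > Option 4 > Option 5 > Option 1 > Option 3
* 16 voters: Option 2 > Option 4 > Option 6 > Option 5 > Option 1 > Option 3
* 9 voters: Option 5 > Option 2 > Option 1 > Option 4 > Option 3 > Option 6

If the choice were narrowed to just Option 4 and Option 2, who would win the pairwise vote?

Option 4 is ranked above Option 2 on 18 ballots; Option 2 above Option 4 on 38.

Option 2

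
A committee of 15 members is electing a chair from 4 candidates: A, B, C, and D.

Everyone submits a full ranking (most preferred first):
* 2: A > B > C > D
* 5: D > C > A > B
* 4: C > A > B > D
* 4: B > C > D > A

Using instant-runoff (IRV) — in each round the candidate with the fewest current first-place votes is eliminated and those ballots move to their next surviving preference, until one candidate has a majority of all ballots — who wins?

Round 1: A 2, B 4, C 4, D 5. A eliminated.
Round 2: B 6, C 4, D 5. C eliminated.
Round 3: B 10, D 5. B has a majority (≥8).

B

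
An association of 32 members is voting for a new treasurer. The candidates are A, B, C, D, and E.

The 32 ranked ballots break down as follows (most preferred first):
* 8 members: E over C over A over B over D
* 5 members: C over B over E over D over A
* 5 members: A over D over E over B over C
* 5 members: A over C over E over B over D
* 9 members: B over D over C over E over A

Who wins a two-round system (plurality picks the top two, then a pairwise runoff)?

Round 1 first-place votes: A 10, B 9, C 5, D 0, E 8. A and B advance.
Runoff: A is ranked above B on 18 ballots, B above A on 14.

A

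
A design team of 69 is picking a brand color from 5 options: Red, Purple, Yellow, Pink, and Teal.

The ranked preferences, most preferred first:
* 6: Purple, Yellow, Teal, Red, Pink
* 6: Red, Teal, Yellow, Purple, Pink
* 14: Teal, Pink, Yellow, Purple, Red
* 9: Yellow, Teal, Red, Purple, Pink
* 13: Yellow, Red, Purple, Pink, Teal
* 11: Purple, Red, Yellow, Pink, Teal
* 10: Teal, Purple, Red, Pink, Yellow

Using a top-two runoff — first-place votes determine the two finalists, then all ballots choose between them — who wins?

Yellow

Round 1 first-place votes: Red 6, Purple 17, Yellow 22, Pink 0, Teal 24. Teal and Yellow advance.
Runoff: Teal is ranked above Yellow on 30 ballots, Yellow above Teal on 39.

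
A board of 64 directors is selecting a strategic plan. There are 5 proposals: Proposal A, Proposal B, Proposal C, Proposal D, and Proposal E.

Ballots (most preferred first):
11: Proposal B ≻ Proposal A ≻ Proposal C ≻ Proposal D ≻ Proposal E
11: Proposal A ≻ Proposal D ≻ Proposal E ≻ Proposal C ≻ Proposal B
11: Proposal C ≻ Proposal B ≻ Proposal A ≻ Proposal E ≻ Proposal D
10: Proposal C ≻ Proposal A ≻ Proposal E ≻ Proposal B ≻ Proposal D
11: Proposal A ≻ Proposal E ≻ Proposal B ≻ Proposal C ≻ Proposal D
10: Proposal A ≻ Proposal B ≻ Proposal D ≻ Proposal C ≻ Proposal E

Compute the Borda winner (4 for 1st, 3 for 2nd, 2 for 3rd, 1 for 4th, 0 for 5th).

Proposal A: 11×3 + 11×4 + 11×2 + 10×3 + 11×4 + 10×4 = 213
Proposal B: 11×4 + 11×0 + 11×3 + 10×1 + 11×2 + 10×3 = 139
Proposal C: 11×2 + 11×1 + 11×4 + 10×4 + 11×1 + 10×1 = 138
Proposal D: 11×1 + 11×3 + 11×0 + 10×0 + 11×0 + 10×2 = 64
Proposal E: 11×0 + 11×2 + 11×1 + 10×2 + 11×3 + 10×0 = 86

Proposal A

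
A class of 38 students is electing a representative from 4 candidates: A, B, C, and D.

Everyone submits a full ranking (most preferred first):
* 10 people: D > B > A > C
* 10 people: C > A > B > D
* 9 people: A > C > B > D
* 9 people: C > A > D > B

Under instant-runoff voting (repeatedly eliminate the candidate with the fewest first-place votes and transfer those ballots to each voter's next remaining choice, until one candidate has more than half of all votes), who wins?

Round 1: A 9, B 0, C 19, D 10. B eliminated.
Round 2: A 9, C 19, D 10. A eliminated.
Round 3: C 28, D 10. C has a majority (≥20).

C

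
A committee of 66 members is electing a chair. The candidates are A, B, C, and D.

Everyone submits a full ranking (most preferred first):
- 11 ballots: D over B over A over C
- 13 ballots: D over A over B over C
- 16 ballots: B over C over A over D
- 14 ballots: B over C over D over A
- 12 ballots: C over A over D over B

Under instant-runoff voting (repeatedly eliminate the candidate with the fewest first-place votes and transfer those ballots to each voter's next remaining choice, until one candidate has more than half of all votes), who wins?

Round 1: A 0, B 30, C 12, D 24. A eliminated.
Round 2: B 30, C 12, D 24. C eliminated.
Round 3: B 30, D 36. D has a majority (≥34).

D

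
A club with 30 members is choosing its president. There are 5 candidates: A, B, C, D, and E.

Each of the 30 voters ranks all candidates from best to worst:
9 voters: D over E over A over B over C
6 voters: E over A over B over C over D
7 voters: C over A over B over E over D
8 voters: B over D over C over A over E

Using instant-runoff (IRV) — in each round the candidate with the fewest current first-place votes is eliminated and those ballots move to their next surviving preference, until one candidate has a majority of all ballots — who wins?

B

Round 1: A 0, B 8, C 7, D 9, E 6. A eliminated.
Round 2: B 8, C 7, D 9, E 6. E eliminated.
Round 3: B 14, C 7, D 9. C eliminated.
Round 4: B 21, D 9. B has a majority (≥16).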